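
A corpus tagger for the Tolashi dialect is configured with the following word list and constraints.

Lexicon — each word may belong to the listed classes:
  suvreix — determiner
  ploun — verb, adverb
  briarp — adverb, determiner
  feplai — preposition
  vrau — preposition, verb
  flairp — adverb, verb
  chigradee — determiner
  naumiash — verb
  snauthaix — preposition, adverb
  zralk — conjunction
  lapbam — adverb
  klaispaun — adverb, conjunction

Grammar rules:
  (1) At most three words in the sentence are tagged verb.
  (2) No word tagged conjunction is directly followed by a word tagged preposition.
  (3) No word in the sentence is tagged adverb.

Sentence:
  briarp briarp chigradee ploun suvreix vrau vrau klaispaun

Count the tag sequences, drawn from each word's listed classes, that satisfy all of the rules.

4

Candidates per position — 1:briarp {adverb,determiner}; 2:briarp {adverb,determiner}; 3:chigradee {determiner}; 4:ploun {verb,adverb}; 5:suvreix {determiner}; 6:vrau {preposition,verb}; 7:vrau {preposition,verb}; 8:klaispaun {adverb,conjunction}.
There are 64 candidate sequences in total.
The sequences that satisfy every rule: determiner determiner determiner verb determiner preposition preposition conjunction; determiner determiner determiner verb determiner preposition verb conjunction; determiner determiner determiner verb determiner verb preposition conjunction; determiner determiner determiner verb determiner verb verb conjunction.
Count = 4.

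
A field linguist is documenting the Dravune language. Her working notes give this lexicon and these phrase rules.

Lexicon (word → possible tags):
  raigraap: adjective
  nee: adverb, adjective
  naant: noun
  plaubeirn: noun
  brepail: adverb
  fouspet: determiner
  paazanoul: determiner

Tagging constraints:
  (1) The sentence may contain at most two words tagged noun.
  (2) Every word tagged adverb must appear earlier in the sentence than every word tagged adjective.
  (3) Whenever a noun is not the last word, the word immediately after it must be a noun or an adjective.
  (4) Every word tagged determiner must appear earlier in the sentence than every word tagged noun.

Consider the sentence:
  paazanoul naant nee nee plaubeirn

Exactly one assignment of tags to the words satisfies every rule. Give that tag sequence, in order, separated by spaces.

determiner noun adjective adjective noun

Candidates per position — 1:paazanoul {determiner}; 2:naant {noun}; 3:nee {adverb,adjective}; 4:nee {adverb,adjective}; 5:plaubeirn {noun}.
Position 3: adverb is ruled out by rule 3; that leaves adjective.
Position 4: adverb is ruled out by rule 2; that leaves adjective.
The unique satisfying tagging is: determiner noun adjective adjective noun.
Verifying each rule — rule 1 holds; rule 2 holds; rule 3 holds; rule 4 holds.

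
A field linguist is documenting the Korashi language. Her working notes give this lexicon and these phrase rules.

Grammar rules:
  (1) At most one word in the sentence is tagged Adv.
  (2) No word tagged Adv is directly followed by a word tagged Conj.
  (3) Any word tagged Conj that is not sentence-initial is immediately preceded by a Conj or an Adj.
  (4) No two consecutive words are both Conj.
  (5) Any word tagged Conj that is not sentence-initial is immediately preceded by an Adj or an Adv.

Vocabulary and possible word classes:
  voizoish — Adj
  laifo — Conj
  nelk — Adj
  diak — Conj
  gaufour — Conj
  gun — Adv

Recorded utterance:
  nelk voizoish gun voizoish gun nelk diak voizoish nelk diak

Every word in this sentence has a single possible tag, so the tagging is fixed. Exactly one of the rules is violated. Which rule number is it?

Fixed tagging: Adj Adj Adv Adj Adv Adj Conj Adj Adj Conj.
Rule check: R1 fail, R2 pass, R3 pass, R4 pass, R5 pass.
Only rule 1 fails.

1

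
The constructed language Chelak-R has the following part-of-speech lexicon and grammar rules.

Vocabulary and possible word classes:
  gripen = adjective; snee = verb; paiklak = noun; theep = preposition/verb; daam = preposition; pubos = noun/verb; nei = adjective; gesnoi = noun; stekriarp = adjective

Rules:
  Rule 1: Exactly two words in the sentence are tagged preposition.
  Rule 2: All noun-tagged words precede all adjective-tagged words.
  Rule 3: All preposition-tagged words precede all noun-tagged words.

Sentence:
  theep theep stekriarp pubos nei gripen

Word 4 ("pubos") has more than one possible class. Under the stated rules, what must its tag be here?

verb

Candidates per position — 1:theep {preposition,verb}; 2:theep {preposition,verb}; 3:stekriarp {adjective}; 4:pubos {noun,verb}; 5:nei {adjective}; 6:gripen {adjective}.
If word 1 were verb, no tagging could satisfy rule 1; so word 1 is preposition.
If word 2 were verb, no tagging could satisfy rule 1; so word 2 is preposition.
If word 4 were noun, no tagging could satisfy rule 2; so word 4 is verb.
That leaves exactly one tagging: preposition preposition adjective verb adjective adjective.
Check: rule 1 ✓; rule 2 ✓; rule 3 ✓.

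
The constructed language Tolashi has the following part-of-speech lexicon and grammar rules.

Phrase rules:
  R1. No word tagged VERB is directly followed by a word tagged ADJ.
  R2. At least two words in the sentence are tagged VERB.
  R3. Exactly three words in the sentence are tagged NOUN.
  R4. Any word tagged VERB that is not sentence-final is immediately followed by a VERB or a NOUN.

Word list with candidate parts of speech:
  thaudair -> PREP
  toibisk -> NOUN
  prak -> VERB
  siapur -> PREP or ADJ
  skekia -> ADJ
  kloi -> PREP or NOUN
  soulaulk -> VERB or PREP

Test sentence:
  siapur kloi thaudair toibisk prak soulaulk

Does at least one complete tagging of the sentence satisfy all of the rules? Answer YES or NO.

NO

Candidates per position — 1:siapur {PREP,ADJ}; 2:kloi {PREP,NOUN}; 3:thaudair {PREP}; 4:toibisk {NOUN}; 5:prak {VERB}; 6:soulaulk {VERB,PREP}.
Rule 3 cannot be satisfied by any choice of tags from the lexicon.
So there is no consistent tagging.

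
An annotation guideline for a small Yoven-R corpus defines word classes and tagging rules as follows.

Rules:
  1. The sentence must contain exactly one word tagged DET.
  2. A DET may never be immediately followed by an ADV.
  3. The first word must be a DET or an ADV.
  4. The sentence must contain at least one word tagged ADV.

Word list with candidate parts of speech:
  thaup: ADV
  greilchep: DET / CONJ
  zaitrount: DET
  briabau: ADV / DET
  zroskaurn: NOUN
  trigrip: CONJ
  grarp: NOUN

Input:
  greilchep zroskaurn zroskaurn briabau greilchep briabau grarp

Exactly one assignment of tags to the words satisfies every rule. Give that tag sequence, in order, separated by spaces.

DET NOUN NOUN ADV CONJ ADV NOUN

Candidates per position — 1:greilchep {DET,CONJ}; 2:zroskaurn {NOUN}; 3:zroskaurn {NOUN}; 4:briabau {ADV,DET}; 5:greilchep {DET,CONJ}; 6:briabau {ADV,DET}; 7:grarp {NOUN}.
Word 1 cannot be CONJ — rule 3 would then fail for every completion. It is DET.
Word 4 cannot be DET — rule 1 would then fail for every completion. It is ADV.
Word 5 cannot be DET — rule 1 would then fail for every completion. It is CONJ.
Word 6 cannot be DET — rule 1 would then fail for every completion. It is ADV.
The only consistent sequence is: DET NOUN NOUN ADV CONJ ADV NOUN.
Verifying each rule — rule 1 holds; rule 2 holds; rule 3 holds; rule 4 holds.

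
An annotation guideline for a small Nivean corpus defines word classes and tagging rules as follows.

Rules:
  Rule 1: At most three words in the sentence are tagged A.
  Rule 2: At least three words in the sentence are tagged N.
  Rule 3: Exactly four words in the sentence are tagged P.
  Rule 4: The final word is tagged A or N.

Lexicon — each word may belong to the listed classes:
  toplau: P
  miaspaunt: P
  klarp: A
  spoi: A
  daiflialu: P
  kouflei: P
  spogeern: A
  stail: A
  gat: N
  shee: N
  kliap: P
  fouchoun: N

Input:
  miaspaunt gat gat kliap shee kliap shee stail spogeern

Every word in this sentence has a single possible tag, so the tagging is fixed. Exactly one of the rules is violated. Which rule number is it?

Fixed tagging: P N N P N P N A A.
Checking each rule: R1 holds, R2 holds, R3 violated, R4 holds.
Only rule 3 fails.

3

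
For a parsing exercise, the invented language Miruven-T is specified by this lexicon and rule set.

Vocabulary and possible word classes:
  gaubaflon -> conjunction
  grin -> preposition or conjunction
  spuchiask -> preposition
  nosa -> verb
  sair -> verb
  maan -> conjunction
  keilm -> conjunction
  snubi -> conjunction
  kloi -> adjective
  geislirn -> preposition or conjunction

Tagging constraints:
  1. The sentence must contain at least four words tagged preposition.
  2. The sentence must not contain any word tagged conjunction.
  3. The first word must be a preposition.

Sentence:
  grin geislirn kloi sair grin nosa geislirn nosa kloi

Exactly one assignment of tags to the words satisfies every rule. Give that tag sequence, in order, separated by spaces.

preposition preposition adjective verb preposition verb preposition verb adjective

Candidates per position — 1:grin {preposition,conjunction}; 2:geislirn {preposition,conjunction}; 3:kloi {adjective}; 4:sair {verb}; 5:grin {preposition,conjunction}; 6:nosa {verb}; 7:geislirn {preposition,conjunction}; 8:nosa {verb}; 9:kloi {adjective}.
Position 1: conjunction is ruled out by rule 1; that leaves preposition.
Position 2: conjunction is ruled out by rule 1; that leaves preposition.
Position 5: conjunction is ruled out by rule 1; that leaves preposition.
Position 7: conjunction is ruled out by rule 1; that leaves preposition.
The only consistent sequence is: preposition preposition adjective verb preposition verb preposition verb adjective.
Verifying each rule — rule 1 ok; rule 2 ok; rule 3 ok.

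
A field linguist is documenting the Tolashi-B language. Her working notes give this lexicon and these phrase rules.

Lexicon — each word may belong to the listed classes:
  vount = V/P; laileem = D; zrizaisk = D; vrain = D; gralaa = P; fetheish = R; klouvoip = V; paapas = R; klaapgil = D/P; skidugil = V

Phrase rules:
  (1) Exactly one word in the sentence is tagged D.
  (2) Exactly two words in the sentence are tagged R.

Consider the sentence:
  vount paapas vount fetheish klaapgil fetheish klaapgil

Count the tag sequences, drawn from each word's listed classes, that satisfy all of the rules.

Candidates per position — 1:vount {V,P}; 2:paapas {R}; 3:vount {V,P}; 4:fetheish {R}; 5:klaapgil {D,P}; 6:fetheish {R}; 7:klaapgil {D,P}.
There are 16 candidate sequences in total.
Rule 2 cannot be satisfied by any choice of tags from the lexicon.
So there is no consistent tagging.
Count = 0.

0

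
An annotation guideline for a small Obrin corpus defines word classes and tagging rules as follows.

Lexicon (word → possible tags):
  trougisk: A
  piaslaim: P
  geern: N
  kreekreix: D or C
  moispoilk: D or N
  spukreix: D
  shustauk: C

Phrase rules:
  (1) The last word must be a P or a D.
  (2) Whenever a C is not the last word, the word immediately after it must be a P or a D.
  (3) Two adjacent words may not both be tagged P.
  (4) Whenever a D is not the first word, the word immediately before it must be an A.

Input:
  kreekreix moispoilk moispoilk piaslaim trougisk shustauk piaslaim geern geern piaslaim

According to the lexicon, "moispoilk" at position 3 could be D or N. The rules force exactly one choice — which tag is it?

N

Candidates per position — 1:kreekreix {D,C}; 2:moispoilk {D,N}; 3:moispoilk {D,N}; 4:piaslaim {P}; 5:trougisk {A}; 6:shustauk {C}; 7:piaslaim {P}; 8:geern {N}; 9:geern {N}; 10:piaslaim {P}.
If word 2 were D, no tagging could satisfy rule 4; so word 2 is N.
If word 3 were D, no tagging could satisfy rule 4; so word 3 is N.
If word 1 were C, no tagging could satisfy rule 2; so word 1 is D.
That leaves exactly one tagging: D N N P A C P N N P.
Check: rule 1 ✓; rule 2 ✓; rule 3 ✓; rule 4 ✓.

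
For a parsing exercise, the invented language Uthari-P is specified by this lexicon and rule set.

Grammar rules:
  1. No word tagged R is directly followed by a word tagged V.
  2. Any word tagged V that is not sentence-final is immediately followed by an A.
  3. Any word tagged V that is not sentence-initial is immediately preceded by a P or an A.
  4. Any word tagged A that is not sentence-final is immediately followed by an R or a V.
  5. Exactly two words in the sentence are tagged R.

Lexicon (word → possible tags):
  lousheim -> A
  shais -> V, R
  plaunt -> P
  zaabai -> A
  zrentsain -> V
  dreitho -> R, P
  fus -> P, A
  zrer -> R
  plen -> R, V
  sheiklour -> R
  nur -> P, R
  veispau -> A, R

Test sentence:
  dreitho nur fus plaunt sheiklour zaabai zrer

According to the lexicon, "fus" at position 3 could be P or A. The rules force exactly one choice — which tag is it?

P

Candidates per position — 1:dreitho {R,P}; 2:nur {P,R}; 3:fus {P,A}; 4:plaunt {P}; 5:sheiklour {R}; 6:zaabai {A}; 7:zrer {R}.
At position 1, choosing R makes rule 5 impossible to satisfy; hence P.
At position 2, choosing R makes rule 5 impossible to satisfy; hence P.
At position 3, choosing A makes rule 4 impossible to satisfy; hence P.
So the tagging must be: P P P P R A R.
Check: rule 1 ok; rule 2 ok; rule 3 ok; rule 4 ok; rule 5 ok.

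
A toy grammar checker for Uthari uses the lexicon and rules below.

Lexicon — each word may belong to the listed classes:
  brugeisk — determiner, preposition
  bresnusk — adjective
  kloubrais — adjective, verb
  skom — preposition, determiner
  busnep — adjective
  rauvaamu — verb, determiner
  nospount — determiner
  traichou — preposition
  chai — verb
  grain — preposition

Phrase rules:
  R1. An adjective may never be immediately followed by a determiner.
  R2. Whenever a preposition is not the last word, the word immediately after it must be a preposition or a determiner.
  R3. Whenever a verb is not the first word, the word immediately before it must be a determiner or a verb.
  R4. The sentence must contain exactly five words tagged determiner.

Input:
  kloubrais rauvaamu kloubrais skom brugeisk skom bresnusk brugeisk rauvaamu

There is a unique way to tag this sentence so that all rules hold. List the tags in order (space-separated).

verb determiner verb determiner determiner determiner adjective preposition determiner

Candidates per position — 1:kloubrais {adjective,verb}; 2:rauvaamu {verb,determiner}; 3:kloubrais {adjective,verb}; 4:skom {preposition,determiner}; 5:brugeisk {determiner,preposition}; 6:skom {preposition,determiner}; 7:bresnusk {adjective}; 8:brugeisk {determiner,preposition}; 9:rauvaamu {verb,determiner}.
If word 6 were preposition, no tagging could satisfy rule 2; so word 6 is determiner.
If word 8 were determiner, no tagging could satisfy rule 1; so word 8 is preposition.
If word 9 were verb, no tagging could satisfy rule 2; so word 9 is determiner.
If word 2 were verb, no tagging could satisfy rule 4; so word 2 is determiner.
If word 4 were preposition, no tagging could satisfy rule 4; so word 4 is determiner.
If word 5 were preposition, no tagging could satisfy rule 4; so word 5 is determiner.
If word 1 were adjective, no tagging could satisfy rule 1; so word 1 is verb.
If word 3 were adjective, no tagging could satisfy rule 1; so word 3 is verb.
So the tagging must be: verb determiner verb determiner determiner determiner adjective preposition determiner.
Rule-by-rule: rule 1 ok; rule 2 ok; rule 3 ok; rule 4 ok.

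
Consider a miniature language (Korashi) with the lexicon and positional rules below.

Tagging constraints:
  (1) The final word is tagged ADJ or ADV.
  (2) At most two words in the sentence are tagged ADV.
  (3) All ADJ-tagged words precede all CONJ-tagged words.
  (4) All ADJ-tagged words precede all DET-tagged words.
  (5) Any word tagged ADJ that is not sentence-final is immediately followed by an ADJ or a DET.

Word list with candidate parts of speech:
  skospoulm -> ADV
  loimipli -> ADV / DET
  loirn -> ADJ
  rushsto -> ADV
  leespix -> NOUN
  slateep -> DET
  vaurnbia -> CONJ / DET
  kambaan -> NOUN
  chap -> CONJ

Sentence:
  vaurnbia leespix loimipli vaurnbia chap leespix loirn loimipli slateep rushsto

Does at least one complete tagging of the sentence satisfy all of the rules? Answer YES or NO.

Candidates per position — 1:vaurnbia {CONJ,DET}; 2:leespix {NOUN}; 3:loimipli {ADV,DET}; 4:vaurnbia {CONJ,DET}; 5:chap {CONJ}; 6:leespix {NOUN}; 7:loirn {ADJ}; 8:loimipli {ADV,DET}; 9:slateep {DET}; 10:rushsto {ADV}.
Rule 3 cannot be satisfied by any choice of tags from the lexicon.
So there is no consistent tagging.

NO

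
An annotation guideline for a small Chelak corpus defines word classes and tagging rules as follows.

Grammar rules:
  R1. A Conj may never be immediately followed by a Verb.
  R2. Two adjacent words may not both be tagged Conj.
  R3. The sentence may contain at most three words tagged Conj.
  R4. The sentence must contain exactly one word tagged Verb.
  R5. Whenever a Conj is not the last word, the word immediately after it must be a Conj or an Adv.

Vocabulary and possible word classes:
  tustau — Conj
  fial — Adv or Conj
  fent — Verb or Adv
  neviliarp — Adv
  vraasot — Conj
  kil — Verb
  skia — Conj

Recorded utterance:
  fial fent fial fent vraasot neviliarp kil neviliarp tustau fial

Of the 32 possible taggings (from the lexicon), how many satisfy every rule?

3

Candidates per position — 1:fial {Adv,Conj}; 2:fent {Verb,Adv}; 3:fial {Adv,Conj}; 4:fent {Verb,Adv}; 5:vraasot {Conj}; 6:neviliarp {Adv}; 7:kil {Verb}; 8:neviliarp {Adv}; 9:tustau {Conj}; 10:fial {Adv,Conj}.
There are 32 candidate sequences in total.
The sequences that satisfy every rule: Adv Adv Adv Adv Conj Adv Verb Adv Conj Adv; Adv Adv Conj Adv Conj Adv Verb Adv Conj Adv; Conj Adv Adv Adv Conj Adv Verb Adv Conj Adv.
Count = 3.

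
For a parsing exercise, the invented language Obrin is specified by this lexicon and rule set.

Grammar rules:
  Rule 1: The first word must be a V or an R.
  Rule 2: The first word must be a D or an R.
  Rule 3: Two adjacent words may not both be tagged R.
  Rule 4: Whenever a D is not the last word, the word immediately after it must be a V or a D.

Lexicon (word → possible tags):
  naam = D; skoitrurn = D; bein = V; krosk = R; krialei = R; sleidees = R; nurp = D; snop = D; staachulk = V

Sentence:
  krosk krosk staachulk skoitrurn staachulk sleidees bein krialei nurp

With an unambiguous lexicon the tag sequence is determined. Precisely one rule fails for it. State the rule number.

Fixed tagging: R R V D V R V R D.
Applying the rules: R1 ✓, R2 ✓, R3 ✗, R4 ✓.
Only rule 3 fails.

3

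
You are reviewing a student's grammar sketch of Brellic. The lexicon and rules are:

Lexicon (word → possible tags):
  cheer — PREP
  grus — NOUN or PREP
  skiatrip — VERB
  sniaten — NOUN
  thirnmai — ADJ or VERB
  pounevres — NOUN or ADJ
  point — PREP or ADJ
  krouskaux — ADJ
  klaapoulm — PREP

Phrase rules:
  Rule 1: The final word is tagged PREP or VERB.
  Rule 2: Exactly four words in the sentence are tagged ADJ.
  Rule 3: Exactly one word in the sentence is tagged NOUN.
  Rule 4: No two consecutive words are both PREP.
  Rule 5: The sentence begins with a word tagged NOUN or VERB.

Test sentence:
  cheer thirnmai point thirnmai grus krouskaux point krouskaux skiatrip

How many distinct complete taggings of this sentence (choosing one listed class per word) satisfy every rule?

0

Candidates per position — 1:cheer {PREP}; 2:thirnmai {ADJ,VERB}; 3:point {PREP,ADJ}; 4:thirnmai {ADJ,VERB}; 5:grus {NOUN,PREP}; 6:krouskaux {ADJ}; 7:point {PREP,ADJ}; 8:krouskaux {ADJ}; 9:skiatrip {VERB}.
There are 32 candidate sequences in total.
Rule 5 cannot be satisfied by any choice of tags from the lexicon.
So there is no consistent tagging.
Count = 0.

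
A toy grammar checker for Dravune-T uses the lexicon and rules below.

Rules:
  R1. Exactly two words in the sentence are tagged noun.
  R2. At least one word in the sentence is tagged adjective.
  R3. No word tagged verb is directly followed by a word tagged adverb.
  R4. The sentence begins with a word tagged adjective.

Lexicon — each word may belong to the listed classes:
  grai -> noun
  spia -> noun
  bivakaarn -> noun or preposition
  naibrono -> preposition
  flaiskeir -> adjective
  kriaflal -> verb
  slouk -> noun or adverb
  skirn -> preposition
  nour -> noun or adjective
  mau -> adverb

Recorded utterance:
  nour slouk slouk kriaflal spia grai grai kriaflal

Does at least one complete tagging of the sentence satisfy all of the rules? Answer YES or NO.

Candidates per position — 1:nour {noun,adjective}; 2:slouk {noun,adverb}; 3:slouk {noun,adverb}; 4:kriaflal {verb}; 5:spia {noun}; 6:grai {noun}; 7:grai {noun}; 8:kriaflal {verb}.
Rule 1 cannot be satisfied by any choice of tags from the lexicon.
So there is no consistent tagging.

NO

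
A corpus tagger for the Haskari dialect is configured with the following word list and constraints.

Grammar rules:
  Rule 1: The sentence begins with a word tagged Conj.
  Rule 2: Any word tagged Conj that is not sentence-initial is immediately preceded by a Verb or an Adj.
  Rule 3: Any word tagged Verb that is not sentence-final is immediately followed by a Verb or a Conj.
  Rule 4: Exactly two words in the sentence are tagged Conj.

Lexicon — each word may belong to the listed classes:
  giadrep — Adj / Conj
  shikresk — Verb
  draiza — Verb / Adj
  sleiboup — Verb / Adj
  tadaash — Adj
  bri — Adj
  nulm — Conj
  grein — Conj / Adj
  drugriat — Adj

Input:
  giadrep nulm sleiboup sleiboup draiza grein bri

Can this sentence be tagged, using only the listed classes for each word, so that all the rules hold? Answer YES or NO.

NO

Candidates per position — 1:giadrep {Adj,Conj}; 2:nulm {Conj}; 3:sleiboup {Verb,Adj}; 4:sleiboup {Verb,Adj}; 5:draiza {Verb,Adj}; 6:grein {Conj,Adj}; 7:bri {Adj}.
Every candidate sequence violates at least one rule; no consistent tagging exists.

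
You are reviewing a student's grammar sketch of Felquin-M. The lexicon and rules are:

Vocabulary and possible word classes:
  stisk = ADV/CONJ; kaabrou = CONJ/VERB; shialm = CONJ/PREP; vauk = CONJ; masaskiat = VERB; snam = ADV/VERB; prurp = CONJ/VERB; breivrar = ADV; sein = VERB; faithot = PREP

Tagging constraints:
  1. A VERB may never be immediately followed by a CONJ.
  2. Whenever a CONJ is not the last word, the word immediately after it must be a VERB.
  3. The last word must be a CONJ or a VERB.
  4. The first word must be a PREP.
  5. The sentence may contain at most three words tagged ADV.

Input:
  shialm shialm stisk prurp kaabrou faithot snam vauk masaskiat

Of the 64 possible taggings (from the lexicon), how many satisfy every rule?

Candidates per position — 1:shialm {CONJ,PREP}; 2:shialm {CONJ,PREP}; 3:stisk {ADV,CONJ}; 4:prurp {CONJ,VERB}; 5:kaabrou {CONJ,VERB}; 6:faithot {PREP}; 7:snam {ADV,VERB}; 8:vauk {CONJ}; 9:masaskiat {VERB}.
There are 64 candidate sequences in total.
The sequences that satisfy every rule: PREP PREP ADV CONJ VERB PREP ADV CONJ VERB; PREP PREP ADV VERB VERB PREP ADV CONJ VERB; PREP PREP CONJ VERB VERB PREP ADV CONJ VERB.
Count = 3.

3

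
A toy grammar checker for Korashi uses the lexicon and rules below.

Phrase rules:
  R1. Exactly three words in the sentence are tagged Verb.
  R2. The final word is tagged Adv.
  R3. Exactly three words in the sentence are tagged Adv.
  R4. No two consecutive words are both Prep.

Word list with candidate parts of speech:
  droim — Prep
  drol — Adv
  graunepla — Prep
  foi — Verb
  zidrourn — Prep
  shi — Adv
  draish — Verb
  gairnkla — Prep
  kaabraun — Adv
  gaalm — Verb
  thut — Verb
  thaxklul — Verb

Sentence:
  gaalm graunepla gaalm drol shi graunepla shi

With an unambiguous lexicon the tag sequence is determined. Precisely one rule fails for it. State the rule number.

1

Fixed tagging: Verb Prep Verb Adv Adv Prep Adv.
Rule check: R1 fail, R2 pass, R3 pass, R4 pass.
Only rule 1 fails.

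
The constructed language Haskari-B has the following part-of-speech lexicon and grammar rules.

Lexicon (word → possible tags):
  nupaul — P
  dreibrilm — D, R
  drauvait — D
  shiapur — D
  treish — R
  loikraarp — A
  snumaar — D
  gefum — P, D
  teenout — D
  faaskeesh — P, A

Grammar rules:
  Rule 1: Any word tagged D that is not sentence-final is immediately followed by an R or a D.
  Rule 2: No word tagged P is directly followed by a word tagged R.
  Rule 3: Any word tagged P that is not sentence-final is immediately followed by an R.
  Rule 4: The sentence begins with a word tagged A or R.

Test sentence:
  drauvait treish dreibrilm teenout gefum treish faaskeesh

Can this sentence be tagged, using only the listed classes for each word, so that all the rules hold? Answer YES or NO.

Candidates per position — 1:drauvait {D}; 2:treish {R}; 3:dreibrilm {D,R}; 4:teenout {D}; 5:gefum {P,D}; 6:treish {R}; 7:faaskeesh {P,A}.
Rule 4 cannot be satisfied by any choice of tags from the lexicon.
So there is no consistent tagging.

NO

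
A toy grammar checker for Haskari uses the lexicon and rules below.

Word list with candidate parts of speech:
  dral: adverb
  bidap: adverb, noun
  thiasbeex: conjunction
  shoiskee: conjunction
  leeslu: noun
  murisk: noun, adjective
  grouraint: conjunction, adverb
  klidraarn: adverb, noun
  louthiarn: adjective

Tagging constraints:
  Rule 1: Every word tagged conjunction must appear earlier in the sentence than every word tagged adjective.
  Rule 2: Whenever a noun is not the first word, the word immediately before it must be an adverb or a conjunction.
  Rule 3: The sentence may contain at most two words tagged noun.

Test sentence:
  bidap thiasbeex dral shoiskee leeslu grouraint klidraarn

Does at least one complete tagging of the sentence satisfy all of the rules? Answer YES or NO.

Candidates per position — 1:bidap {adverb,noun}; 2:thiasbeex {conjunction}; 3:dral {adverb}; 4:shoiskee {conjunction}; 5:leeslu {noun}; 6:grouraint {conjunction,adverb}; 7:klidraarn {adverb,noun}.
One satisfying assignment: adverb conjunction adverb conjunction noun adverb adverb.
Check: rule 1 holds; rule 2 holds; rule 3 holds.

YES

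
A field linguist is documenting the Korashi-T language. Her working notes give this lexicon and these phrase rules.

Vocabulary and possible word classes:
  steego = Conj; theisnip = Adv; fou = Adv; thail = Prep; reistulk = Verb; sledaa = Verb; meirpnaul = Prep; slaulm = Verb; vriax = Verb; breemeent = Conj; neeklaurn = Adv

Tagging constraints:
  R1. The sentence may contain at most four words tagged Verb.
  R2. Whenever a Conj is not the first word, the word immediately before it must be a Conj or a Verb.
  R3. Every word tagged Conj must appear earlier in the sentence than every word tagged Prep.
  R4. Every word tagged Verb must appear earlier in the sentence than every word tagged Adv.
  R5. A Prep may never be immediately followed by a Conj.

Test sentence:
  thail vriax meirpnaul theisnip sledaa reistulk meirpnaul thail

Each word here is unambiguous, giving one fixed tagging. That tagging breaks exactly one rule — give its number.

Fixed tagging: Prep Verb Prep Adv Verb Verb Prep Prep.
Applying the rules: R1 holds, R2 holds, R3 holds, R4 violated, R5 holds.
Only rule 4 fails.

4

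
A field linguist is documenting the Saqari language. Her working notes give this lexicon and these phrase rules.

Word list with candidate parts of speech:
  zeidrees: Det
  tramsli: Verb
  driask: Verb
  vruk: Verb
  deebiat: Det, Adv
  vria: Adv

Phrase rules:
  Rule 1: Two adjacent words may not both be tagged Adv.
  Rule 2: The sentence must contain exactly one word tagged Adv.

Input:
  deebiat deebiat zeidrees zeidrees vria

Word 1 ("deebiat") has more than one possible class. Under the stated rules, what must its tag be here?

Candidates per position — 1:deebiat {Det,Adv}; 2:deebiat {Det,Adv}; 3:zeidrees {Det}; 4:zeidrees {Det}; 5:vria {Adv}.
Word 1 cannot be Adv — rule 2 would then fail for every completion. It is Det.
Word 2 cannot be Adv — rule 2 would then fail for every completion. It is Det.
The unique satisfying tagging is: Det Det Det Det Adv.
Verifying each rule — rule 1 satisfied; rule 2 satisfied.

Det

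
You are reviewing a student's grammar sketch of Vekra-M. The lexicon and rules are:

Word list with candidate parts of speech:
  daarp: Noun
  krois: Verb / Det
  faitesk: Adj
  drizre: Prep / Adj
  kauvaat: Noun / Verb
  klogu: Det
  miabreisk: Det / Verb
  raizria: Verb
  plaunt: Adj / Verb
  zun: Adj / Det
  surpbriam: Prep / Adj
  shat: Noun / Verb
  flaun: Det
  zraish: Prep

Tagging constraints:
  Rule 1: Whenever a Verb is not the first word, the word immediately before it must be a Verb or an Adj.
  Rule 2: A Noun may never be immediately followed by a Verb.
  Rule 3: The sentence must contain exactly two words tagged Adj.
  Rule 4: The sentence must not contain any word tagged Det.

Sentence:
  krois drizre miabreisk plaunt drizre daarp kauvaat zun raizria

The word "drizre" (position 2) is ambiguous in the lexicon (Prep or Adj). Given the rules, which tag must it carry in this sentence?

Candidates per position — 1:krois {Verb,Det}; 2:drizre {Prep,Adj}; 3:miabreisk {Det,Verb}; 4:plaunt {Adj,Verb}; 5:drizre {Prep,Adj}; 6:daarp {Noun}; 7:kauvaat {Noun,Verb}; 8:zun {Adj,Det}; 9:raizria {Verb}.
At position 1, choosing Det makes rule 4 impossible to satisfy; hence Verb.
At position 3, choosing Det makes rule 4 impossible to satisfy; hence Verb.
At position 7, choosing Verb makes rule 1 impossible to satisfy; hence Noun.
At position 8, choosing Det makes rule 1 impossible to satisfy; hence Adj.
At position 2, choosing Prep makes rule 1 impossible to satisfy; hence Adj.
At position 4, choosing Adj makes rule 3 impossible to satisfy; hence Verb.
At position 5, choosing Adj makes rule 3 impossible to satisfy; hence Prep.
The unique satisfying tagging is: Verb Adj Verb Verb Prep Noun Noun Adj Verb.
Rule-by-rule: rule 1 ok; rule 2 ok; rule 3 ok; rule 4 ok.

Adj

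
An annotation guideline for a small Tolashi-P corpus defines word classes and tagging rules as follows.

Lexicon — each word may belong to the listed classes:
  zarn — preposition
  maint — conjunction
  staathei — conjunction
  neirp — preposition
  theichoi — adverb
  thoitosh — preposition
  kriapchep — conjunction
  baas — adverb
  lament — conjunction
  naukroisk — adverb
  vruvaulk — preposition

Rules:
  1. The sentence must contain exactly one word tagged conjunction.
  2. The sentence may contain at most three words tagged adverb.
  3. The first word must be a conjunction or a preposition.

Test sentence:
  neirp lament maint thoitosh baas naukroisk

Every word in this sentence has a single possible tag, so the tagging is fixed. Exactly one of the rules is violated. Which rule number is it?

Fixed tagging: preposition conjunction conjunction preposition adverb adverb.
Applying the rules: R1 violated, R2 holds, R3 holds.
Only rule 1 fails.

1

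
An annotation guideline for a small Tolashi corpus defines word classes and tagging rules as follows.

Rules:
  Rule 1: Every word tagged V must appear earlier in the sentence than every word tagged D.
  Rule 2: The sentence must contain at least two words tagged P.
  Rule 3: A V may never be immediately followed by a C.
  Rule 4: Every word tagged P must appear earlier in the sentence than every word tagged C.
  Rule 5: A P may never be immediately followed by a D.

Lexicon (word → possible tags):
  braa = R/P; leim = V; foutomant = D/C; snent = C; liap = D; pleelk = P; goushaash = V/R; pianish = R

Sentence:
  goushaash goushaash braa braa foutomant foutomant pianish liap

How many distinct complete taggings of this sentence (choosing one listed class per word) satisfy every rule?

Candidates per position — 1:goushaash {V,R}; 2:goushaash {V,R}; 3:braa {R,P}; 4:braa {R,P}; 5:foutomant {D,C}; 6:foutomant {D,C}; 7:pianish {R}; 8:liap {D}.
There are 64 candidate sequences in total.
Checking each against the rules leaves 8 sequences.
Count = 8.

8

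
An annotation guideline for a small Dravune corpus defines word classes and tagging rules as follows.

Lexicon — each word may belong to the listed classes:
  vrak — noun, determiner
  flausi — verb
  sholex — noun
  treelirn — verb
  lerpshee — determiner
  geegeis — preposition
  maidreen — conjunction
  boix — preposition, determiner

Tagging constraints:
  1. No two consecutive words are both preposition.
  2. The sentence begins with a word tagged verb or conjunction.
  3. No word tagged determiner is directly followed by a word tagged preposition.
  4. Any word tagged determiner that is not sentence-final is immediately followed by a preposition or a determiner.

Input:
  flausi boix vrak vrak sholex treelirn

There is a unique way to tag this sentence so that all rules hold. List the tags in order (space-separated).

Candidates per position — 1:flausi {verb}; 2:boix {preposition,determiner}; 3:vrak {noun,determiner}; 4:vrak {noun,determiner}; 5:sholex {noun}; 6:treelirn {verb}.
At position 2, choosing determiner makes rule 4 impossible to satisfy; hence preposition.
At position 3, choosing determiner makes rule 4 impossible to satisfy; hence noun.
At position 4, choosing determiner makes rule 4 impossible to satisfy; hence noun.
The only consistent sequence is: verb preposition noun noun noun verb.
Checking: rule 1 ✓; rule 2 ✓; rule 3 ✓; rule 4 ✓.

verb preposition noun noun noun verb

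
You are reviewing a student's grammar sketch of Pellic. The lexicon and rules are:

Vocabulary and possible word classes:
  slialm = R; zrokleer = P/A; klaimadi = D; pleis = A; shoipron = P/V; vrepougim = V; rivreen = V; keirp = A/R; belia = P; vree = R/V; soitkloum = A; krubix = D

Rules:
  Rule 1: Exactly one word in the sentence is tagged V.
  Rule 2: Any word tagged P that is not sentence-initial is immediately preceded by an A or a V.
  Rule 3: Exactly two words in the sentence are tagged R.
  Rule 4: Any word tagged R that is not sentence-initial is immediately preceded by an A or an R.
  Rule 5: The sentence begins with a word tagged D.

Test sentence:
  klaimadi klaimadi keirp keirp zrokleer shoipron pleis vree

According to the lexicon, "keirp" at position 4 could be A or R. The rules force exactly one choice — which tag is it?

Candidates per position — 1:klaimadi {D}; 2:klaimadi {D}; 3:keirp {A,R}; 4:keirp {A,R}; 5:zrokleer {P,A}; 6:shoipron {P,V}; 7:pleis {A}; 8:vree {R,V}.
Position 3: tagging it R would leave rule 4 unsatisfiable, so it must be A.
Position 4: tagging it A would leave rule 3 unsatisfiable, so it must be R.
Position 5: tagging it P would leave rule 2 unsatisfiable, so it must be A.
Position 8: tagging it V would leave rule 3 unsatisfiable, so it must be R.
Position 6: tagging it P would leave rule 1 unsatisfiable, so it must be V.
The only consistent sequence is: D D A R A V A R.
Verifying each rule — rule 1 ✓; rule 2 ✓; rule 3 ✓; rule 4 ✓; rule 5 ✓.

R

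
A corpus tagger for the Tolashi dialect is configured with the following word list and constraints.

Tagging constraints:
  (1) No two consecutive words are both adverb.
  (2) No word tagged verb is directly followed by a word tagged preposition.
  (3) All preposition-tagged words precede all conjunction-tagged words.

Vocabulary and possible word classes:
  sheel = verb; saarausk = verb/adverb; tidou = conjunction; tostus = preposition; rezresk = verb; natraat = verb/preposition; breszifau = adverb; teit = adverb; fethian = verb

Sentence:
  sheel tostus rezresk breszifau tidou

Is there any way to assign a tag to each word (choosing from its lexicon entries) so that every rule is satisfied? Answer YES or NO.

NO

Candidates per position — 1:sheel {verb}; 2:tostus {preposition}; 3:rezresk {verb}; 4:breszifau {adverb}; 5:tidou {conjunction}.
Rule 2 cannot be satisfied by any choice of tags from the lexicon.
So there is no consistent tagging.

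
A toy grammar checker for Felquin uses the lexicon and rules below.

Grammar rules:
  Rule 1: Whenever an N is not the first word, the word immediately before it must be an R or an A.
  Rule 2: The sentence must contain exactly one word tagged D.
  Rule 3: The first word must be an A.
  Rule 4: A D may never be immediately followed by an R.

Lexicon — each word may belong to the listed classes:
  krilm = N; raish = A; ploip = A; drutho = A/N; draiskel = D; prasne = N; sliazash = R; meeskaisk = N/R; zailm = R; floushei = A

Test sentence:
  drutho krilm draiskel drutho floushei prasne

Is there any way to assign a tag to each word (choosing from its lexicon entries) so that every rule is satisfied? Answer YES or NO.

Candidates per position — 1:drutho {A,N}; 2:krilm {N}; 3:draiskel {D}; 4:drutho {A,N}; 5:floushei {A}; 6:prasne {N}.
One satisfying assignment: A N D A A N.
Check: rule 1 holds; rule 2 holds; rule 3 holds; rule 4 holds.

YES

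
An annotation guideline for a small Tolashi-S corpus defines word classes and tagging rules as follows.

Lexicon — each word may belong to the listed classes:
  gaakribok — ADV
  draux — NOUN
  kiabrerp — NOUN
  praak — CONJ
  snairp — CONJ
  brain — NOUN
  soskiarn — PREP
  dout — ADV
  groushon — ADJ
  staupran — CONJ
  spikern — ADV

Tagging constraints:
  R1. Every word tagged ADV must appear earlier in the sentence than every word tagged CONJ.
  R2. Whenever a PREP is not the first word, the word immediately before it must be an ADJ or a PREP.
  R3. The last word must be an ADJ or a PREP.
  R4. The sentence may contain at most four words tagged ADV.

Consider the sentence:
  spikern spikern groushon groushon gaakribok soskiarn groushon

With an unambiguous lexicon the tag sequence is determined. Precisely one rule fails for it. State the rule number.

2

Fixed tagging: ADV ADV ADJ ADJ ADV PREP ADJ.
Applying the rules: R1 ok, R2 fails, R3 ok, R4 ok.
Only rule 2 fails.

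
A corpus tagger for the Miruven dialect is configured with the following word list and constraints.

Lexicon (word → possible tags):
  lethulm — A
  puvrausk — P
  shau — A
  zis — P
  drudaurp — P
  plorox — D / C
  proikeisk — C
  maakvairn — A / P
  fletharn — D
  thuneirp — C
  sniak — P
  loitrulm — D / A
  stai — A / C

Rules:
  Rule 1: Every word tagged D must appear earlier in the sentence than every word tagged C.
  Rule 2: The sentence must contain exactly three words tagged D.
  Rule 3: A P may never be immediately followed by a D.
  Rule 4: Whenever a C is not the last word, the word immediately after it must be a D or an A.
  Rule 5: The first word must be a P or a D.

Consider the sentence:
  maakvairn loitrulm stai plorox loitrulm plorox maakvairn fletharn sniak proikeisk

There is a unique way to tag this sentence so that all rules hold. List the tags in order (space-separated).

Candidates per position — 1:maakvairn {A,P}; 2:loitrulm {D,A}; 3:stai {A,C}; 4:plorox {D,C}; 5:loitrulm {D,A}; 6:plorox {D,C}; 7:maakvairn {A,P}; 8:fletharn {D}; 9:sniak {P}; 10:proikeisk {C}.
Position 1: tagging it A would leave rule 5 unsatisfiable, so it must be P.
Position 2: tagging it D would leave rule 3 unsatisfiable, so it must be A.
Position 3: tagging it C would leave rule 1 unsatisfiable, so it must be A.
Position 4: tagging it C would leave rule 1 unsatisfiable, so it must be D.
Position 6: tagging it C would leave rule 1 unsatisfiable, so it must be D.
Position 7: tagging it P would leave rule 3 unsatisfiable, so it must be A.
Position 5: tagging it D would leave rule 2 unsatisfiable, so it must be A.
So the tagging must be: P A A D A D A D P C.
Check: rule 1 ✓; rule 2 ✓; rule 3 ✓; rule 4 ✓; rule 5 ✓.

P A A D A D A D P C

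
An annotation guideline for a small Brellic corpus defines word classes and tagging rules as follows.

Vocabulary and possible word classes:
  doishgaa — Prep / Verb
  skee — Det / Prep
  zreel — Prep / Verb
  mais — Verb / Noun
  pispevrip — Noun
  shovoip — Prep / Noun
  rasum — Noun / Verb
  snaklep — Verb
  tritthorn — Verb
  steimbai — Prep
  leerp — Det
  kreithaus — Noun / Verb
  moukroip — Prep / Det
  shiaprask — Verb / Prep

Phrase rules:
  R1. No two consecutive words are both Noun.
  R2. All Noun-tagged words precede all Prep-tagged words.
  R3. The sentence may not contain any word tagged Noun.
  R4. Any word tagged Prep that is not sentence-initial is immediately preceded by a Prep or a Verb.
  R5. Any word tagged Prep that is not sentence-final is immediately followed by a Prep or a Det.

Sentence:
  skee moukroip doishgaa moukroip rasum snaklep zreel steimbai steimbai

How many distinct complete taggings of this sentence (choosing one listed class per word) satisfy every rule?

Candidates per position — 1:skee {Det,Prep}; 2:moukroip {Prep,Det}; 3:doishgaa {Prep,Verb}; 4:moukroip {Prep,Det}; 5:rasum {Noun,Verb}; 6:snaklep {Verb}; 7:zreel {Prep,Verb}; 8:steimbai {Prep}; 9:steimbai {Prep}.
There are 64 candidate sequences in total.
Checking each against the rules leaves 6 sequences.
Count = 6.

6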